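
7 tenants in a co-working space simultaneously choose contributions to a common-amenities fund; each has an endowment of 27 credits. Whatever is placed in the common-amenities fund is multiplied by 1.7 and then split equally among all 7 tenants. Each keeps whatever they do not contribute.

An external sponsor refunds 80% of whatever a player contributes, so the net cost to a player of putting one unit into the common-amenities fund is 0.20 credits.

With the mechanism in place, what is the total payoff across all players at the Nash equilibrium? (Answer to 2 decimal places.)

Under the mechanism each unit contributed yields (1.7/7) / 0.20 = 1.2143 back to its contributor per unit of net cost, which exceeds 1, making full contribution the dominant choice for everyone.
So the Nash equilibrium is full contribution by all 7; the group earns 7 × (27 × 0.80 + 1.7 × 27) = 472.50.

472.50 credits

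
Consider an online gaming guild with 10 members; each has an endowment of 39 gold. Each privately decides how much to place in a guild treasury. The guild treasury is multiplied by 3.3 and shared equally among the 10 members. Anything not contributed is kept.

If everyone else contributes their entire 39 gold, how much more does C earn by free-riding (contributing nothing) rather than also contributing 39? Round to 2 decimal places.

26.13 gold

Switching from a contribution of 39 to 0 lets C keep an extra 39 gold, but lowers the guild treasury by 39, which costs C their own share of that drop: 3.3/10 × 39 = 12.87.
Net gain = 39 − 12.87 = 26.13. The private return per contributed unit (0.3300) is below 1, so free-riding is indeed the best response regardless of what the others do.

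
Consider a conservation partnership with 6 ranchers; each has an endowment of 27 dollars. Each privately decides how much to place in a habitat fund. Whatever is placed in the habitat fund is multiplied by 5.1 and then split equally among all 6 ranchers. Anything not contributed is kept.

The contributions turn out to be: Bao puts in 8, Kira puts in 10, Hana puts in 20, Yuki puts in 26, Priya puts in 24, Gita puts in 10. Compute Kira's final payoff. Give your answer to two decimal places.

100.30 dollars

Total contributed: 8 + 10 + 20 + 26 + 24 + 10 = 98.
Each receives 5.1 × 98 / 6 = 83.30 from the habitat fund.
Kira keeps 27 − 10 = 17, so Kira's payoff is 17 + 83.30 = 100.30.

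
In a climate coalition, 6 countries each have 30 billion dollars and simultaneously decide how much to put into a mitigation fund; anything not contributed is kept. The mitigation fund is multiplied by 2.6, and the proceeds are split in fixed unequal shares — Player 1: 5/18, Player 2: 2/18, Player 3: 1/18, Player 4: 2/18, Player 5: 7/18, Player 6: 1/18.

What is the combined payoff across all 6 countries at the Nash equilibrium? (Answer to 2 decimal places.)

For player j, contributing a unit is worthwhile iff 2.6 × (j's share) ≥ 1, i.e. iff j's share is at least 0.3846.
Only Player 5 (7/18) clears that bar, contributing 30; the remaining 5 contribute 0. Total contributed: 30.
The mitigation fund pays out 2.6 × 30 = 78.00 in total (split across the unequal shares, but the aggregate is all that matters for the group sum).
The 5 free-riders keep 30 each, adding 150. Group total = 150 + 78.00 = 228.00.

228.00 billion dollars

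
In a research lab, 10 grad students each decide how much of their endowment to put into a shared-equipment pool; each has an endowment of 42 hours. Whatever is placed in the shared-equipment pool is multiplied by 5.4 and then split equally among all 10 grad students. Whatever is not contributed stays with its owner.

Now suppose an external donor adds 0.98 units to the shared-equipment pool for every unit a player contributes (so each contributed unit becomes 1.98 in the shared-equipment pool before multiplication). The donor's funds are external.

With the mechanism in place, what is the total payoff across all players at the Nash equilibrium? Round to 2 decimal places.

4490.64 hours

With the mechanism, a contributed unit returns 5.4 × 1.98 / 10 = 1.0692 per unit of net cost to the contributor — now above 1 — so contributing fully is weakly dominant for every player.
So the Nash equilibrium is full contribution by all 10; the group earns 5.4 × 1.98 × 420 = 4490.64.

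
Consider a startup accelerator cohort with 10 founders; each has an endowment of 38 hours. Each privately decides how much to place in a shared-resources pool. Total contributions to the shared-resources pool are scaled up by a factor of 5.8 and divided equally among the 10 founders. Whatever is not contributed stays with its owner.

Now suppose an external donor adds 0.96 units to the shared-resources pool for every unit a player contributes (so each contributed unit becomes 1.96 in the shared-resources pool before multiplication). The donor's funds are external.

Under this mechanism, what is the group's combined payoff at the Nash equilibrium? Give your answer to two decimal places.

4319.84 hours

With the mechanism, a contributed unit returns 5.8 × 1.96 / 10 = 1.1368 per unit of net cost to the contributor — now above 1 — so contributing fully is weakly dominant for every player.
So the Nash equilibrium is full contribution by all 10; the group earns 5.8 × 1.96 × 380 = 4319.84.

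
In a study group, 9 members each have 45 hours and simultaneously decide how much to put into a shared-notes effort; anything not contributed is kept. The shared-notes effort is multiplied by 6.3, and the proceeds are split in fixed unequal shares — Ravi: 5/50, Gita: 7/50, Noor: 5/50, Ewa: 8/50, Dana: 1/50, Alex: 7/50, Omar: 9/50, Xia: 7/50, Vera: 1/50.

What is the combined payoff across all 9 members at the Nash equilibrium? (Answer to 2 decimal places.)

882.00 hours

Player j's private return per contributed unit is 6.3 × (j's share). Contributing is weakly dominant for j when that share is at least 1/6.3 = 0.1587, and contributing 0 is dominant otherwise.
Ewa and Omar clear that bar, contributing 45 each; the remaining 7 contribute 0. Total contributed: 90.
The shared-notes effort pays out 6.3 × 90 = 567.00 in total (split across the unequal shares, but the aggregate is all that matters for the group sum).
The 7 free-riders keep 45 each, adding 315. Group total = 315 + 567.00 = 882.00.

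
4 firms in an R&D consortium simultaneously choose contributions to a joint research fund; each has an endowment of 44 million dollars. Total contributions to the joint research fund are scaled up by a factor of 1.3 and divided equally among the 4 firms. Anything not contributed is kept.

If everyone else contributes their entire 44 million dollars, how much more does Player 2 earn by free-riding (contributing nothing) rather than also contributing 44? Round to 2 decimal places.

Switching from a contribution of 44 to 0 lets Player 2 keep an extra 44 million dollars, but lowers the joint research fund by 44, which costs Player 2 their own share of that drop: 1.3/4 × 44 = 14.30.
Net gain = 44 − 14.30 = 29.70. The private return per contributed unit (0.3250) is below 1, so free-riding is indeed the best response regardless of what the others do.

29.70 million dollars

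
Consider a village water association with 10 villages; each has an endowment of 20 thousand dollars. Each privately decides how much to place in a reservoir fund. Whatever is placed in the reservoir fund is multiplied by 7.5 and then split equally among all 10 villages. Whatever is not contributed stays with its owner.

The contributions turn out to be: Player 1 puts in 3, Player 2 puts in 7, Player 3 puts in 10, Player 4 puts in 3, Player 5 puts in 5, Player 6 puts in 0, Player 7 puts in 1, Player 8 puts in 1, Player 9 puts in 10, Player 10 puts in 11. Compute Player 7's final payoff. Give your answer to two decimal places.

Total contributed: 3 + 7 + 10 + 3 + 5 + 0 + 1 + 1 + 10 + 11 = 51.
Each receives 7.5 × 51 / 10 = 38.25 from the reservoir fund.
Player 7 keeps 20 − 1 = 19, so Player 7's payoff is 19 + 38.25 = 57.25.

57.25 thousand dollars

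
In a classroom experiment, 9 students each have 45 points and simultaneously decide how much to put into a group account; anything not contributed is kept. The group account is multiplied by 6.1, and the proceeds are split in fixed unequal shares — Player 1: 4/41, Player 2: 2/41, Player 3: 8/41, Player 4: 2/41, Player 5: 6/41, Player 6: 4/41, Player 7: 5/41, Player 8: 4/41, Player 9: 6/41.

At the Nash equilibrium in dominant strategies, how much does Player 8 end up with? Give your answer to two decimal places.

71.78 points

For player j, contributing a unit is worthwhile iff 6.1 × (j's share) ≥ 1, i.e. iff j's share is at least 0.1639.
Only Player 3 (8/41) clears that bar, contributing 45; the remaining 8 contribute 0. Total contributed: 45.
Player 8 keeps 45 and receives 6.1 × 45 × 4/41 = 26.78 from the group account, for a payoff of 71.78.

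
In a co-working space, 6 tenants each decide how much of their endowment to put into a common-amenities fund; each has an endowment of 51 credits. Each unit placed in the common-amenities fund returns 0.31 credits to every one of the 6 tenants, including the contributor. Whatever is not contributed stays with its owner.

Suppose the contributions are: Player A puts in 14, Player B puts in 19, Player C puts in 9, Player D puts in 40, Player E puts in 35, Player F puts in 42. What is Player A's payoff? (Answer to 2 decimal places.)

86.29 credits

Total contributed: 14 + 19 + 9 + 40 + 35 + 42 = 159.
Each receives 0.31 × 159 = 49.29 from the common-amenities fund.
Player A keeps 51 − 14 = 37, so Player A's payoff is 37 + 49.29 = 86.29.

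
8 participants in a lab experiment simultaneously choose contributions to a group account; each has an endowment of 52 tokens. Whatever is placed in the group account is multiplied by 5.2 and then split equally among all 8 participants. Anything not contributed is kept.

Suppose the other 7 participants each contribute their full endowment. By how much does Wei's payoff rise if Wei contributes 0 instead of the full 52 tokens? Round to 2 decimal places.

18.20 tokens

Switching from a contribution of 52 to 0 lets Wei keep an extra 52 tokens, but lowers the group account by 52, which costs Wei their own share of that drop: 5.2/8 × 52 = 33.80.
Net gain = 52 − 33.80 = 18.20. The private return per contributed unit (0.6500) is below 1, so free-riding is indeed the best response regardless of what the others do.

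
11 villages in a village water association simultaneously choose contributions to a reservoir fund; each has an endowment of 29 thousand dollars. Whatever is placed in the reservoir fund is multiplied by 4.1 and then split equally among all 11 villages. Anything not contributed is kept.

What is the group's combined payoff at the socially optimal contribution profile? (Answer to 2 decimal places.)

1307.90 thousand dollars

Each contributed unit returns 4.100 to the group as a whole (0.3727 to each of 11 players), which exceeds 1, so the social optimum is full contribution: group total = 4.100 × 319 = 1307.90.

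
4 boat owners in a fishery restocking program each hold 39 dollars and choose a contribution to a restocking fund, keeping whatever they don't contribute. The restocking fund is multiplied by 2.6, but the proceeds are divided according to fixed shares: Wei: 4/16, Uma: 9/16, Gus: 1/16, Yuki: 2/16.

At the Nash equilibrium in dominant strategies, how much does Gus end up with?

For player j, contributing a unit is worthwhile iff 2.6 × (j's share) ≥ 1, i.e. iff j's share is at least 0.3846.
The only share above 0.3846 is Uma's 9/16, contributing 39; the remaining 3 contribute 0. Total contributed: 39.
Gus keeps 39 and receives 2.6 × 39 × 1/16 = 6.34 from the restocking fund, for a payoff of 45.34.

45.34 dollars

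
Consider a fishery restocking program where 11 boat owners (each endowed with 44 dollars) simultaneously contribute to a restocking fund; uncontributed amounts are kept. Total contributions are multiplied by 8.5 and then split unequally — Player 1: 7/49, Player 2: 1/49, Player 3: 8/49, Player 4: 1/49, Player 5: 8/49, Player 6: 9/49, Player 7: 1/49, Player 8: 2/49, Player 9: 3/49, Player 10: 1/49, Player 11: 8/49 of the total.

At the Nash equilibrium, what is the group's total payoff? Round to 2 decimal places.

2134.00 dollars

For player j, contributing a unit is worthwhile iff 8.5 × (j's share) ≥ 1, i.e. iff j's share is at least 0.1176.
The shares above 0.1176 belong to Player 1, Player 3, Player 5, Player 6 and Player 11, contributing 44 each; the remaining 6 contribute 0. Total contributed: 220.
The restocking fund pays out 8.5 × 220 = 1870.00 in total (split across the unequal shares, but the aggregate is all that matters for the group sum).
The 6 free-riders keep 44 each, adding 264. Group total = 264 + 1870.00 = 2134.00.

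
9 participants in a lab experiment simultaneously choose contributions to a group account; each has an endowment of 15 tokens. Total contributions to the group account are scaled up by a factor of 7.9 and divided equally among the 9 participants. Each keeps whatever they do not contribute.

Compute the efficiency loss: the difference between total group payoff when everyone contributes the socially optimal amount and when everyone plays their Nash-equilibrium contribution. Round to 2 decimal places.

Each contributed unit returns 7.9/9 = 0.8778 to its contributor — below 1 — so contributing 0 is dominant for every player. At the Nash equilibrium everyone keeps their 15, and the group total is 9 × 15 = 135.
Each contributed unit returns 7.900 to the group as a whole (0.8778 to each of 9 players), which exceeds 1, so the social optimum is full contribution: group total = 7.900 × 135 = 1066.50.
Efficiency loss = 1066.50 − 135 = 931.50.

931.50 tokens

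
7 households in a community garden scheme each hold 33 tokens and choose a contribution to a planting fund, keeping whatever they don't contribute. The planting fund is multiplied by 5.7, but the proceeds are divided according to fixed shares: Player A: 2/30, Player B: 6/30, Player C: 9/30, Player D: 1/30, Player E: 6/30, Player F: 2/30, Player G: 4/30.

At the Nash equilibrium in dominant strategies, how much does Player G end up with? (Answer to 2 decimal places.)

108.24 tokens

Each unit j contributes comes back to j as 5.7 × (j's share), so j prefers to contribute only if that share exceeds 1/5.7 = 0.1754; otherwise keeping the unit dominates.
The shares above 0.1754 belong to Player B, Player C and Player E, contributing 33 each; the remaining 4 contribute 0. Total contributed: 99.
Player G keeps 33 and receives 5.7 × 99 × 4/30 = 75.24 from the planting fund, for a payoff of 108.24.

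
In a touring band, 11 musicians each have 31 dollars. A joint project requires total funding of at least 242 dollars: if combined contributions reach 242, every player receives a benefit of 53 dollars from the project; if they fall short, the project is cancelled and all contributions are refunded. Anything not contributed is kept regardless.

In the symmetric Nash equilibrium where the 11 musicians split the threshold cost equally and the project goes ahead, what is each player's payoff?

62 dollars

Equal share of the threshold: 242/11 = 22.
At this profile no one gains by cutting their contribution: any cut drops the total below 242, the project is cancelled, contributions are refunded, and the deviator ends with 31, which is less than 31 − 22 + 53 = 62. Contributing more than 22 just wastes the excess. So contributing exactly 22 is a best response.
Each player's payoff: 31 − 22 + 53 = 62.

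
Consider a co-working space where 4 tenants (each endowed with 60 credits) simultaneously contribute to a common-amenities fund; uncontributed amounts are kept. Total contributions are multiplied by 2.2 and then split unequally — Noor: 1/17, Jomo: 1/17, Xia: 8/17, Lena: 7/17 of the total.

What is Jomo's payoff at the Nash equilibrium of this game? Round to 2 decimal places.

67.76 credits

For player j, contributing a unit is worthwhile iff 2.2 × (j's share) ≥ 1, i.e. iff j's share is at least 0.4545.
Only Xia (8/17) clears that bar, contributing 60; the remaining 3 contribute 0. Total contributed: 60.
Jomo keeps 60 and receives 2.2 × 60 × 1/17 = 7.76 from the common-amenities fund, for a payoff of 67.76.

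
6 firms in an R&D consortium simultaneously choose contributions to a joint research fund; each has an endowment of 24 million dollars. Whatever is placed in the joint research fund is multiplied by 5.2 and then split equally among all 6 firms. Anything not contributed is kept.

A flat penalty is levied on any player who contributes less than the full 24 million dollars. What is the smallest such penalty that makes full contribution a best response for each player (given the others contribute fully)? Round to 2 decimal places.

3.20 million dollars

Given the others contribute fully, the best deviation is to contribute 0 (any partial contribution still incurs the fine and gives up units whose private return 0.8667 is below 1).
Deviating from 24 to 0 saves 24 million dollars but forfeits the deviator's share of the drop in the joint research fund: 5.2/6 × 24 = 20.80.
So the deviation gain is 24 − 20.80 = 3.20, and the fine must be at least 3.20 million dollars to wipe it out.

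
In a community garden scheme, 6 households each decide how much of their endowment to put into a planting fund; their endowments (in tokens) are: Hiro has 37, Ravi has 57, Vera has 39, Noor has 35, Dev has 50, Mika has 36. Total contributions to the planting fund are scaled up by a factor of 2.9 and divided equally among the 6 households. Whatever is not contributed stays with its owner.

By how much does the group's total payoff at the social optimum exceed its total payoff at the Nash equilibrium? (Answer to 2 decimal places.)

482.60 tokens

The private return per contributed unit is 2.9/6 = 0.4833 < 1 for every player regardless of endowment, so the Nash equilibrium is zero contribution and the group total is Σ E_j = 37 + 57 + 39 + 35 + 50 + 36 = 254.
Each contributed unit returns 2.900 to the group, so the social optimum is full contribution by everyone: group total = 2.900 × 254 = 736.60.
Efficiency loss = (2.900 − 1) × 254 = 482.60.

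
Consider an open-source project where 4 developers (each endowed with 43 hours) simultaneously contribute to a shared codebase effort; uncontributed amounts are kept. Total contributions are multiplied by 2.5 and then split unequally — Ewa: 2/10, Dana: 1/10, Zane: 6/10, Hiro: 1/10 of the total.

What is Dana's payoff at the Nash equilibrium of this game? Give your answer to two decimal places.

For player j, contributing a unit is worthwhile iff 2.5 × (j's share) ≥ 1, i.e. iff j's share is at least 0.4000.
The only share above 0.4000 is Zane's 6/10, contributing 43; the remaining 3 contribute 0. Total contributed: 43.
Dana keeps 43 and receives 2.5 × 43 × 1/10 = 10.75 from the shared codebase effort, for a payoff of 53.75.

53.75 hours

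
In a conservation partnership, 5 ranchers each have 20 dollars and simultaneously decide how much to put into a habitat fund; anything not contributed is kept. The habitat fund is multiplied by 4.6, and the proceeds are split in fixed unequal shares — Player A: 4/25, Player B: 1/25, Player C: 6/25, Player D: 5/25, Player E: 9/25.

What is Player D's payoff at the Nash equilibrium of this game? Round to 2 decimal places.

56.80 dollars

Each unit j contributes comes back to j as 4.6 × (j's share), so j prefers to contribute only if that share exceeds 1/4.6 = 0.2174; otherwise keeping the unit dominates.
Player C and Player E clear that bar, contributing 20 each; the remaining 3 contribute 0. Total contributed: 40.
Player D keeps 20 and receives 4.6 × 40 × 5/25 = 36.80 from the habitat fund, for a payoff of 56.80.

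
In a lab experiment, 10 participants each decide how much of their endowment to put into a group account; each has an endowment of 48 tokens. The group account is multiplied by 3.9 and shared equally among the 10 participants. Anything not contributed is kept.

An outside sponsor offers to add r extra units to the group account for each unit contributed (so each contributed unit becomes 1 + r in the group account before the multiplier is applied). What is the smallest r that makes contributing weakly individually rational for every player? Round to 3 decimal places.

1.564

With matching at rate r, one contributed unit becomes (1 + r) in the group account and returns 3.9 × (1 + r) / 10 to the contributor.
Setting this equal to 1: 1 + r = 10/3.9 = 2.5641.
So the minimum matching rate is r = 2.5641 − 1 = 1.564.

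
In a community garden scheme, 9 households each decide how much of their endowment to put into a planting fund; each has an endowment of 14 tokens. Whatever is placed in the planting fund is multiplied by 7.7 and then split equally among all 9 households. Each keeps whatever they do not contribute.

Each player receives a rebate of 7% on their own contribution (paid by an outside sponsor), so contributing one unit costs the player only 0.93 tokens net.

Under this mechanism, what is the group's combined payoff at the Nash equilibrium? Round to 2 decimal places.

126.00 tokens

With the mechanism, a contributed unit returns (7.7/9) / 0.93 = 0.9200 per unit of net cost — still below 1 — so contributing 0 remains dominant for every player.
At the Nash equilibrium no one contributes; group total payoff = 9 × 14 = 126.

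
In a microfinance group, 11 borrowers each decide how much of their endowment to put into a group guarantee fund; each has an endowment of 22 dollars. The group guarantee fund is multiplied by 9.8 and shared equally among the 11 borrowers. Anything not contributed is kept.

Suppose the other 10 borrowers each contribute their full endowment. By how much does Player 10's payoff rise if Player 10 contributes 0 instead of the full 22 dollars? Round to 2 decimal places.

Switching from a contribution of 22 to 0 lets Player 10 keep an extra 22 dollars, but lowers the group guarantee fund by 22, which costs Player 10 their own share of that drop: 9.8/11 × 22 = 19.60.
Net gain = 22 − 19.60 = 2.40. The private return per contributed unit (0.8909) is below 1, so free-riding is indeed the best response regardless of what the others do.

2.40 dollars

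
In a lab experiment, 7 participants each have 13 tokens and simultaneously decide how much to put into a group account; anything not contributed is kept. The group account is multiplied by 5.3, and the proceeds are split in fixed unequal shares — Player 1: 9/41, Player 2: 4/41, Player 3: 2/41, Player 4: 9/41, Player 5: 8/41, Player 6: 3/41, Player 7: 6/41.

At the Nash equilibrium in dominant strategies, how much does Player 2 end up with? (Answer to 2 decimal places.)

33.17 tokens

Player j's private return per contributed unit is 5.3 × (j's share). Contributing is weakly dominant for j when that share is at least 1/5.3 = 0.1887, and contributing 0 is dominant otherwise.
Player 1, Player 4 and Player 5 are above the threshold, contributing 13 each; the remaining 4 contribute 0. Total contributed: 39.
Player 2 keeps 13 and receives 5.3 × 39 × 4/41 = 20.17 from the group account, for a payoff of 33.17.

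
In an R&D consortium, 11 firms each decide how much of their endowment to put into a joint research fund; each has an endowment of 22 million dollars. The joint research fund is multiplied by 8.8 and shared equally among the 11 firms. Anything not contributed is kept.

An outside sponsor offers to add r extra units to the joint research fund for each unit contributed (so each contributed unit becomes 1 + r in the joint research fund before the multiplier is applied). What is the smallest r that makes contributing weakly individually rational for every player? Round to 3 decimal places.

With matching at rate r, one contributed unit becomes (1 + r) in the joint research fund and returns 8.8 × (1 + r) / 11 to the contributor.
Setting this equal to 1: 1 + r = 11/8.8 = 1.2500.
So the minimum matching rate is r = 1.2500 − 1 = 0.250.

0.250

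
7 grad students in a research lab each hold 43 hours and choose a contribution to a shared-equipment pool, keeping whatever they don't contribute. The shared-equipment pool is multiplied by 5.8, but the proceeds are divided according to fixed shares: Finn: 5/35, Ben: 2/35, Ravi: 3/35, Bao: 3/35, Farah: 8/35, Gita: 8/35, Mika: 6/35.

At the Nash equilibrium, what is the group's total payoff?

713.80 hours

Player j's private return per contributed unit is 5.8 × (j's share). Contributing is weakly dominant for j when that share is at least 1/5.8 = 0.1724, and contributing 0 is dominant otherwise.
Farah and Gita clear that bar, contributing 43 each; the remaining 5 contribute 0. Total contributed: 86.
The shared-equipment pool pays out 5.8 × 86 = 498.80 in total (split across the unequal shares, but the aggregate is all that matters for the group sum).
The 5 free-riders keep 43 each, adding 215. Group total = 215 + 498.80 = 713.80.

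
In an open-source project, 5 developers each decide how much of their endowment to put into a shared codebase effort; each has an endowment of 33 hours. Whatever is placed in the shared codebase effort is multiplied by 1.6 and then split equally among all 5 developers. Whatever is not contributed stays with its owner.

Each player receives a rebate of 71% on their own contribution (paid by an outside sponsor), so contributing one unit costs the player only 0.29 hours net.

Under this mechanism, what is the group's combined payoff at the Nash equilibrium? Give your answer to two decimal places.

The effective private return per unit is now (1.6/5) / 0.29 = 1.1034 > 1, so every player's dominant strategy flips to full contribution.
At the Nash equilibrium everyone contributes 33. Group total payoff = 5 × (33 × 0.71 + 1.6 × 33) = 381.15.

381.15 hours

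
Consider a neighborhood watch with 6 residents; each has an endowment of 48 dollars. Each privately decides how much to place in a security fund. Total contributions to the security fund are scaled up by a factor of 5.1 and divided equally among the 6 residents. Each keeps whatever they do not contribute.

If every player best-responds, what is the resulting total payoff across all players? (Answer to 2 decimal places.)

288.00 dollars

Each contributed unit returns 5.1/6 = 0.8500 to its contributor — below 1 — so contributing 0 is dominant for every player. At the Nash equilibrium everyone keeps their 48, and the group total is 6 × 48 = 288.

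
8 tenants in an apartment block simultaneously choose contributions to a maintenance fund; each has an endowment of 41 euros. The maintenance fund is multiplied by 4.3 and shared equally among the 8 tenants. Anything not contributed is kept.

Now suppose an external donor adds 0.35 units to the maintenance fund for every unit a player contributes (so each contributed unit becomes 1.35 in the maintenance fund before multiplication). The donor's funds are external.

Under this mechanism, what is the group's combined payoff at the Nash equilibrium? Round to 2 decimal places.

328.00 euros

Even with the mechanism, each unit contributed returns only 4.3 × 1.35 / 8 = 0.7256 per unit of net cost, so contributing nothing is still dominant.
At the Nash equilibrium no one contributes; group total payoff = 8 × 41 = 328.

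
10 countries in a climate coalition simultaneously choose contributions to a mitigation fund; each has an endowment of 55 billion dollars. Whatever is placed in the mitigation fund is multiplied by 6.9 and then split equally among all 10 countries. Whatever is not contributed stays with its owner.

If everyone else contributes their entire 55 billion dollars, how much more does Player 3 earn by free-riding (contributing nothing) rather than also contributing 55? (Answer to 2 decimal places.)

17.05 billion dollars

Switching from a contribution of 55 to 0 lets Player 3 keep an extra 55 billion dollars, but lowers the mitigation fund by 55, which costs Player 3 their own share of that drop: 6.9/10 × 55 = 37.95.
Net gain = 55 − 37.95 = 17.05. The private return per contributed unit (0.6900) is below 1, so free-riding is indeed the best response regardless of what the others do.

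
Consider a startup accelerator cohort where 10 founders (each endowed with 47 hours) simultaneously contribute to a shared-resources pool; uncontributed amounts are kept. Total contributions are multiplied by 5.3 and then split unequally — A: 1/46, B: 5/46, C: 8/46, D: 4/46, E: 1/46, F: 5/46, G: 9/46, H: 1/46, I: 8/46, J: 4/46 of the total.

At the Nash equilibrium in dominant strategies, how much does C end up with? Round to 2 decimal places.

For player j, contributing a unit is worthwhile iff 5.3 × (j's share) ≥ 1, i.e. iff j's share is at least 0.1887.
The only share above 0.1887 is G's 9/46, contributing 47; the remaining 9 contribute 0. Total contributed: 47.
C keeps 47 and receives 5.3 × 47 × 8/46 = 43.32 from the shared-resources pool, for a payoff of 90.32.

90.32 hours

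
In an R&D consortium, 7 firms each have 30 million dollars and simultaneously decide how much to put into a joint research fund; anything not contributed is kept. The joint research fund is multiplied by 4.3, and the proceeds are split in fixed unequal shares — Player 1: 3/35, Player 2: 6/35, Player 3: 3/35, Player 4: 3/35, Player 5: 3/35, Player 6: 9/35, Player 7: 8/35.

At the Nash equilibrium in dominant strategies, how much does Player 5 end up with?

41.06 million dollars

Player j's private return per contributed unit is 4.3 × (j's share). Contributing is weakly dominant for j when that share is at least 1/4.3 = 0.2326, and contributing 0 is dominant otherwise.
The only share above 0.2326 is Player 6's 9/35, contributing 30; the remaining 6 contribute 0. Total contributed: 30.
Player 5 keeps 30 and receives 4.3 × 30 × 3/35 = 11.06 from the joint research fund, for a payoff of 41.06.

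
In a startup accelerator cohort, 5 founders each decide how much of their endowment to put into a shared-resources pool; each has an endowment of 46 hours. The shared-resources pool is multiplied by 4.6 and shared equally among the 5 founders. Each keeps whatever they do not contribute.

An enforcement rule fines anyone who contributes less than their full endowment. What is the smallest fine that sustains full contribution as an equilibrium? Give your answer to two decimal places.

3.68 hours

Given the others contribute fully, the best deviation is to contribute 0 (any partial contribution still incurs the fine and gives up units whose private return 0.9200 is below 1).
Deviating from 46 to 0 saves 46 hours but forfeits the deviator's share of the drop in the shared-resources pool: 4.6/5 × 46 = 42.32.
So the deviation gain is 46 − 42.32 = 3.68, and the fine must be at least 3.68 hours to wipe it out.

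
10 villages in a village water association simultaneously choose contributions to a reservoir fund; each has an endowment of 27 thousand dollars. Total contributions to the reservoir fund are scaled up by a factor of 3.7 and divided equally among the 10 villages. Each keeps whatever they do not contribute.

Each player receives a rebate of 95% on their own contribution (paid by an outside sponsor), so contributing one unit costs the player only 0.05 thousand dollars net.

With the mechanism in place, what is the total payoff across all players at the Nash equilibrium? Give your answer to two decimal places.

1255.50 thousand dollars

With the mechanism, a contributed unit returns (3.7/10) / 0.05 = 7.4000 per unit of net cost to the contributor — now above 1 — so contributing fully is weakly dominant for every player.
So the Nash equilibrium is full contribution by all 10; the group earns 10 × (27 × 0.95 + 3.7 × 27) = 1255.50.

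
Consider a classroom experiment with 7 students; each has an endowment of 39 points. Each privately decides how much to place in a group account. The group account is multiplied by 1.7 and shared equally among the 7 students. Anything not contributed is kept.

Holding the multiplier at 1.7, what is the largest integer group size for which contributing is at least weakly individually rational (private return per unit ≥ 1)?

1

Private return per unit is 1.7/(group size), which is ≥ 1 whenever the group size is ≤ 1.7.
The largest such integer is 1.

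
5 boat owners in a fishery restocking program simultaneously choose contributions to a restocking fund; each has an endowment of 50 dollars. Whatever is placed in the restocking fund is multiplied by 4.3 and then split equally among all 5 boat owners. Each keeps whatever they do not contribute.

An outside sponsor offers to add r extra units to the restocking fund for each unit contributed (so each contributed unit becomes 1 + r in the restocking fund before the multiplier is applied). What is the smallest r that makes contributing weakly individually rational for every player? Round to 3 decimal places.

0.163

With matching at rate r, one contributed unit becomes (1 + r) in the restocking fund and returns 4.3 × (1 + r) / 5 to the contributor.
Setting this equal to 1: 1 + r = 5/4.3 = 1.1628.
So the minimum matching rate is r = 1.1628 − 1 = 0.163.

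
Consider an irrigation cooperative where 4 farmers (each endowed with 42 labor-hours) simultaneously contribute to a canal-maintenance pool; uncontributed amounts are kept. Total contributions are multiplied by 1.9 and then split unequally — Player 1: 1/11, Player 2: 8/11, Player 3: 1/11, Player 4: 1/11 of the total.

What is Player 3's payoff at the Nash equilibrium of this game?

49.25 labor-hours

Each unit j contributes comes back to j as 1.9 × (j's share), so j prefers to contribute only if that share exceeds 1/1.9 = 0.5263; otherwise keeping the unit dominates.
The only share above 0.5263 is Player 2's 8/11, contributing 42; the remaining 3 contribute 0. Total contributed: 42.
Player 3 keeps 42 and receives 1.9 × 42 × 1/11 = 7.25 from the canal-maintenance pool, for a payoff of 49.25.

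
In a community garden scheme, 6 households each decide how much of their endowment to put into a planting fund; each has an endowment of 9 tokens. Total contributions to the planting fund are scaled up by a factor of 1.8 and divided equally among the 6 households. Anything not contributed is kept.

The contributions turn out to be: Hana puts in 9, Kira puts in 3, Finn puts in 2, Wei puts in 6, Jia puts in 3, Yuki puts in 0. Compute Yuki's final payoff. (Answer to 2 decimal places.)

15.90 tokens

Total contributed: 9 + 3 + 2 + 6 + 3 + 0 = 23.
Each receives 1.8 × 23 / 6 = 6.90 from the planting fund.
Yuki keeps 9 − 0 = 9, so Yuki's payoff is 9 + 6.90 = 15.90.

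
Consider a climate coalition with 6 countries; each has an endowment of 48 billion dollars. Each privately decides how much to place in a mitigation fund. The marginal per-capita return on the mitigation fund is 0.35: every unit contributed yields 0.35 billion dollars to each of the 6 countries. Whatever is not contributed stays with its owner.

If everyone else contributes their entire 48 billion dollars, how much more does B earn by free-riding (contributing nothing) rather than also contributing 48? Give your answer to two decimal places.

31.20 billion dollars

Switching from a contribution of 48 to 0 lets B keep an extra 48 billion dollars, but lowers the mitigation fund by 48, which costs B their own share of that drop: 0.35 × 48 = 16.80.
Net gain = 48 − 16.80 = 31.20. The private return per contributed unit (0.35) is below 1, so free-riding is indeed the best response regardless of what the others do.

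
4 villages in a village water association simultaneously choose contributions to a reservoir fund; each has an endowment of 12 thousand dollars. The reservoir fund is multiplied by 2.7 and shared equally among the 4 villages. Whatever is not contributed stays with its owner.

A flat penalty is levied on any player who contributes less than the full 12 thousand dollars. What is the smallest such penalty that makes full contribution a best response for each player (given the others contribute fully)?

Given the others contribute fully, the best deviation is to contribute 0 (any partial contribution still incurs the fine and gives up units whose private return 0.6750 is below 1).
Deviating from 12 to 0 saves 12 thousand dollars but forfeits the deviator's share of the drop in the reservoir fund: 2.7/4 × 12 = 8.10.
So the deviation gain is 12 − 8.10 = 3.90, and the fine must be at least 3.90 thousand dollars to wipe it out.

3.90 thousand dollars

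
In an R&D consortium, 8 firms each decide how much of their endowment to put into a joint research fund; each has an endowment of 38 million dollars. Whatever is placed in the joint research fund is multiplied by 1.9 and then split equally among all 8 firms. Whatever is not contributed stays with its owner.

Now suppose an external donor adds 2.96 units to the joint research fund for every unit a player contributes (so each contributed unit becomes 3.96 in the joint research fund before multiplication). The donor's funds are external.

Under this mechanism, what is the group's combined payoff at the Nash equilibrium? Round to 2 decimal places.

304.00 million dollars

The effective private return is 1.9 × 3.96 / 8 = 0.9405, which is still under 1, so the mechanism doesn't change anyone's dominant strategy: zero contribution.
At the Nash equilibrium no one contributes; group total payoff = 8 × 38 = 304.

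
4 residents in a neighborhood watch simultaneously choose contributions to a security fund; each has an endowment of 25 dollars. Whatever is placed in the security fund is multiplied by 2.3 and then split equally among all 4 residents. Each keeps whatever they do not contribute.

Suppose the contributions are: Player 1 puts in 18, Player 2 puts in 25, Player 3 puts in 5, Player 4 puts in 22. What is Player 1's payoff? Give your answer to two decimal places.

47.25 dollars

Total contributed: 18 + 25 + 5 + 22 = 70.
Each receives 2.3 × 70 / 4 = 40.25 from the security fund.
Player 1 keeps 25 − 18 = 7, so Player 1's payoff is 7 + 40.25 = 47.25.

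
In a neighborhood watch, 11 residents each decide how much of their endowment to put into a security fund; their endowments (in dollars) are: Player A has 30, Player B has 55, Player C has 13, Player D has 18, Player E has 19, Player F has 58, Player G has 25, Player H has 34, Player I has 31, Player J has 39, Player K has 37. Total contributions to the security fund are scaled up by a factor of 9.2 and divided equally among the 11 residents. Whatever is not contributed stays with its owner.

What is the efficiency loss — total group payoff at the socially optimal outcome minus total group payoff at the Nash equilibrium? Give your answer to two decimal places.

2943.80 dollars

The private return per contributed unit is 9.2/11 = 0.8364 < 1 for every player regardless of endowment, so the Nash equilibrium is zero contribution and the group total is Σ E_j = 30 + 55 + 13 + 18 + 19 + 58 + 25 + 34 + 31 + 39 + 37 = 359.
Each contributed unit returns 9.200 to the group, so the social optimum is full contribution by everyone: group total = 9.200 × 359 = 3302.80.
Efficiency loss = (9.200 − 1) × 359 = 2943.80.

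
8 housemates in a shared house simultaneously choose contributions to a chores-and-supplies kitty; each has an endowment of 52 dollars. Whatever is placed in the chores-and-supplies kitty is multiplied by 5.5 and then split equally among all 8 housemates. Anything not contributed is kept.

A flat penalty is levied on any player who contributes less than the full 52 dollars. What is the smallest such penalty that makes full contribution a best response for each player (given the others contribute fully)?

16.25 dollars

Given the others contribute fully, the best deviation is to contribute 0 (any partial contribution still incurs the fine and gives up units whose private return 0.6875 is below 1).
Deviating from 52 to 0 saves 52 dollars but forfeits the deviator's share of the drop in the chores-and-supplies kitty: 5.5/8 × 52 = 35.75.
So the deviation gain is 52 − 35.75 = 16.25, and the fine must be at least 16.25 dollars to wipe it out.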